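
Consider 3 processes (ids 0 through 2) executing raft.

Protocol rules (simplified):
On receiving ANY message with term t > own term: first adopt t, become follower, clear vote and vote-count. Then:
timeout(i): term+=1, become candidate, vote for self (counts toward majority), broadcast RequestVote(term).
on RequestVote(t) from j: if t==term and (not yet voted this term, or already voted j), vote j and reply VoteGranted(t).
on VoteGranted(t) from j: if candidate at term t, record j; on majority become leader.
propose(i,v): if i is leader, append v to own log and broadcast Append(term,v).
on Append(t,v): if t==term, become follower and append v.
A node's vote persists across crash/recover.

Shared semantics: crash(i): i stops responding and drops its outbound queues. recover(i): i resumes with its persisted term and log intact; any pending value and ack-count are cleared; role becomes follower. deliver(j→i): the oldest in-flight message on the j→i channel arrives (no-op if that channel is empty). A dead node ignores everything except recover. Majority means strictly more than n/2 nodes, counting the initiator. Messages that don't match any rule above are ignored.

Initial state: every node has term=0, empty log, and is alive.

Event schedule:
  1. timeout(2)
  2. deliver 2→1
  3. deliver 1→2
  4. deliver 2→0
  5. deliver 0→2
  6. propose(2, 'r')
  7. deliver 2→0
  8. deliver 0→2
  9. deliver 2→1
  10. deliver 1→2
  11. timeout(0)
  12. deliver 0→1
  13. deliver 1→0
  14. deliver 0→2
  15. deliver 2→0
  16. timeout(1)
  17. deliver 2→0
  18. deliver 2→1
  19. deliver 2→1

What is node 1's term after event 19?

3

step 1 timeout(2): 2={cand,t=1,log=-}
step 2 deliver 2→1: 1={foll,t=1,log=-}
step 3 deliver 1→2: 2={lead,t=1,log=-}
step 4 deliver 2→0: 0={foll,t=1,log=-}
step 5 deliver 0→2: —
step 6 propose(2,'r'): 2={lead,t=1,log=r}
step 7 deliver 2→0: 0={foll,t=1,log=r}
step 8 deliver 0→2: —
step 9 deliver 2→1: 1={foll,t=1,log=r}
step 10 deliver 1→2: —
step 11 timeout(0): 0={cand,t=2,log=r}
step 12 deliver 0→1: 1={foll,t=2,log=r}
step 13 deliver 1→0: 0={lead,t=2,log=r}
step 14 deliver 0→2: 2={foll,t=2,log=r}
step 15 deliver 2→0: —
step 16 timeout(1): 1={cand,t=3,log=r}
step 17 deliver 2→0: —
step 18 deliver 2→1: —
step 19 deliver 2→1: —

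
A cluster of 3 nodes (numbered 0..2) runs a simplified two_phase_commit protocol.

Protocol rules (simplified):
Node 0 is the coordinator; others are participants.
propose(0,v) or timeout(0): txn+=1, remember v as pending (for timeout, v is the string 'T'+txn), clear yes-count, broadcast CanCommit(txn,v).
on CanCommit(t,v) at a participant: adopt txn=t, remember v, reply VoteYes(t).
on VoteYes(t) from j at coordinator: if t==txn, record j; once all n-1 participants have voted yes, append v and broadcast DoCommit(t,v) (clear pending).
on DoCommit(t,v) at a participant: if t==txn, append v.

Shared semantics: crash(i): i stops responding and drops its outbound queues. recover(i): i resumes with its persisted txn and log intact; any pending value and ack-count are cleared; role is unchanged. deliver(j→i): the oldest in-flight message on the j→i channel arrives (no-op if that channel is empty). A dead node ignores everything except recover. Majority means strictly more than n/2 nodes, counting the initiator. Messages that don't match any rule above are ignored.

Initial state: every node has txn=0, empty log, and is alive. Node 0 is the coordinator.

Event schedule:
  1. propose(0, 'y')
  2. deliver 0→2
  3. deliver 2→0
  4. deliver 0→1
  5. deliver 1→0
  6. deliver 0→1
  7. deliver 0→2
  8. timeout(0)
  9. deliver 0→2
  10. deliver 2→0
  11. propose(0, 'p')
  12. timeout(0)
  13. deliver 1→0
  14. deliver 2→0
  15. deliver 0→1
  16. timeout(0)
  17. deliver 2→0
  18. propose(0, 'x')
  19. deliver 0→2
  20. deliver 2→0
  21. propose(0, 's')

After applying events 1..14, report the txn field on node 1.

1

[1] propose(0,'y') → N0(coor t1 [-])
[2] deliver 0→2 → N2(part t1 [-])
[3] deliver 2→0 → ∅
[4] deliver 0→1 → N1(part t1 [-])
[5] deliver 1→0 → N0(coor t1 [y])
[6] deliver 0→1 → N1(part t1 [y])
[7] deliver 0→2 → N2(part t1 [y])
[8] timeout(0) → N0(coor t2 [y])
[9] deliver 0→2 → N2(part t2 [y])
[10] deliver 2→0 → ∅
[11] propose(0,'p') → N0(coor t3 [y])
[12] timeout(0) → N0(coor t4 [y])
[13] deliver 1→0 → ∅
[14] deliver 2→0 → ∅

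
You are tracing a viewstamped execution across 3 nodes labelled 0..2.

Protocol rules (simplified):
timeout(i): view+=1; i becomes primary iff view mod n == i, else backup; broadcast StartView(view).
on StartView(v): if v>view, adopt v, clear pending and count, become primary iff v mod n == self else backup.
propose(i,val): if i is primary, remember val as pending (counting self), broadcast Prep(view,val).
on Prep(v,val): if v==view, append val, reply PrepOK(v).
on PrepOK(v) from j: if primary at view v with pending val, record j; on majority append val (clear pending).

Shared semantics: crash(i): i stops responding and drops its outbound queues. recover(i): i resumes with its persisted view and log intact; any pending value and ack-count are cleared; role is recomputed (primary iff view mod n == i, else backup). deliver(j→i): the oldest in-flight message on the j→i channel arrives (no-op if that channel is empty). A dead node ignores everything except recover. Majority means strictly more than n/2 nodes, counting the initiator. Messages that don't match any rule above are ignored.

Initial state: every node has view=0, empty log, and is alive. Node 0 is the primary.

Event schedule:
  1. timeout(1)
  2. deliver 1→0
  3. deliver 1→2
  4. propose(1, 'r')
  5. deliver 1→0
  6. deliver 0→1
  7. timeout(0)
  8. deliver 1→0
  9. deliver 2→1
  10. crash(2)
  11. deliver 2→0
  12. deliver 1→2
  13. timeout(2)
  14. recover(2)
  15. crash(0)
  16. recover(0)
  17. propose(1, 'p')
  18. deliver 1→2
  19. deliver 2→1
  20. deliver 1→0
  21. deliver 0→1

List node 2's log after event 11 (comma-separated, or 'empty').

empty

step 1 timeout(1): 1={prim,v=1,log=-}
step 2 deliver 1→0: 0={back,v=1,log=-}
step 3 deliver 1→2: 2={back,v=1,log=-}
step 4 propose(1,'r'): —
step 5 deliver 1→0: 0={back,v=1,log=r}
step 6 deliver 0→1: 1={prim,v=1,log=r}
step 7 timeout(0): 0={back,v=2,log=r}
step 8 deliver 1→0: —
step 9 deliver 2→1: —
step 10 crash(2): 2={✗back,v=1,log=-}
step 11 deliver 2→0: —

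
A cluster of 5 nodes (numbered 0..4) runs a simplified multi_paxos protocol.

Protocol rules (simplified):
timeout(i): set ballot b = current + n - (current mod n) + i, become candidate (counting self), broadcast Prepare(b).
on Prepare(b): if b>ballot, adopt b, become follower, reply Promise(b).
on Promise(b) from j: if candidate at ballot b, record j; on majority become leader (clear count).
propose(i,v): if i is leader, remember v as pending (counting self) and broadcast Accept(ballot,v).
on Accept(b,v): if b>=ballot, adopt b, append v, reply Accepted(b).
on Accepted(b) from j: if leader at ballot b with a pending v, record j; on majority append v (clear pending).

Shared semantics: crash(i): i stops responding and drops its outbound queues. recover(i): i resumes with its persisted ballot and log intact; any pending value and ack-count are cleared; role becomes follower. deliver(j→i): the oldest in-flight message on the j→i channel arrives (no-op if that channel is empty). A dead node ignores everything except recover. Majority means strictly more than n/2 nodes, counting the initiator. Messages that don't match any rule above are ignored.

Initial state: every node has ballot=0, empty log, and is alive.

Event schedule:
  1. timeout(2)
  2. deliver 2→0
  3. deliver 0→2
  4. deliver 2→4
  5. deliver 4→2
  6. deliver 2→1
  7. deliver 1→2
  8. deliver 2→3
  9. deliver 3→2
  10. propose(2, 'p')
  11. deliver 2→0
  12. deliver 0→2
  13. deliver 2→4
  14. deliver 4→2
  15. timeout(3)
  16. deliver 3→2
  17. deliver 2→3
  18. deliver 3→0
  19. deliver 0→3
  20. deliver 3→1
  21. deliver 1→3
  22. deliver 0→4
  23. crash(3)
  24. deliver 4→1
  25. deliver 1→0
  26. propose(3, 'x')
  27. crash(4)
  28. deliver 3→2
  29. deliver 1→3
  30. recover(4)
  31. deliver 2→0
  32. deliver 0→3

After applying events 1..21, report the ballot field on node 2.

after 1 — timeout(2): n2:cand/b7/[-]
after 2 — deliver 2→0: n0:foll/b7/[-]
after 3 — deliver 0→2: ·
after 4 — deliver 2→4: n4:foll/b7/[-]
after 5 — deliver 4→2: n2:lead/b7/[-]
after 6 — deliver 2→1: n1:foll/b7/[-]
after 7 — deliver 1→2: ·
after 8 — deliver 2→3: n3:foll/b7/[-]
after 9 — deliver 3→2: ·
after 10 — propose(2,'p'): ·
after 11 — deliver 2→0: n0:foll/b7/[p]
after 12 — deliver 0→2: ·
after 13 — deliver 2→4: n4:foll/b7/[p]
after 14 — deliver 4→2: n2:lead/b7/[p]
after 15 — timeout(3): n3:cand/b13/[-]
after 16 — deliver 3→2: n2:foll/b13/[p]
after 17 — deliver 2→3: ·
after 18 — deliver 3→0: n0:foll/b13/[p]
after 19 — deliver 0→3: ·
after 20 — deliver 3→1: n1:foll/b13/[-]
after 21 — deliver 1→3: n3:lead/b13/[-]

13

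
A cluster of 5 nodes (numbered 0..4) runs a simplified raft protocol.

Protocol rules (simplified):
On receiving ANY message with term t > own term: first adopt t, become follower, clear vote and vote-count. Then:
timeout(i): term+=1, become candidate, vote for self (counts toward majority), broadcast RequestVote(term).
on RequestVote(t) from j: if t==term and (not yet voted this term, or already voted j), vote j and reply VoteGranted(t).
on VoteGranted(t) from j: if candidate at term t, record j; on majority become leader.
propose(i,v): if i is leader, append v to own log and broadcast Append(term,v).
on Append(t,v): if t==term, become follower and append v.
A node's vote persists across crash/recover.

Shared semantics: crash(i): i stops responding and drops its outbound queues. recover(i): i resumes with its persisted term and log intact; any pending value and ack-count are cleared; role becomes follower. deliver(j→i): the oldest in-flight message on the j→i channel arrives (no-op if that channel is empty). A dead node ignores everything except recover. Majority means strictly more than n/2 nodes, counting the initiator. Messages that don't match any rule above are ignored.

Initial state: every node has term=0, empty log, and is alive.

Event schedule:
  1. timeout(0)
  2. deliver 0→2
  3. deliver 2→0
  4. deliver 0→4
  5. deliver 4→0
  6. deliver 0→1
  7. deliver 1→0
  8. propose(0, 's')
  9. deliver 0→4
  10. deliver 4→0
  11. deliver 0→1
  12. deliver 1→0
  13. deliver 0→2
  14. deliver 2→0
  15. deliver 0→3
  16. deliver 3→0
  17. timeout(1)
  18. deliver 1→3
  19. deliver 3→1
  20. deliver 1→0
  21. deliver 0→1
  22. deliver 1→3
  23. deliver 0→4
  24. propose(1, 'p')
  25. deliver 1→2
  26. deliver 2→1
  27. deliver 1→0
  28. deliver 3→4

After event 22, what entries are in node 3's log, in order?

empty

1. timeout(0):  <0:cand t1 ->
2. deliver 0→2:  <2:foll t1 ->
3. deliver 2→0:  nop
4. deliver 0→4:  <4:foll t1 ->
5. deliver 4→0:  <0:lead t1 ->
6. deliver 0→1:  <1:foll t1 ->
7. deliver 1→0:  nop
8. propose(0,'s'):  <0:lead t1 s>
9. deliver 0→4:  <4:foll t1 s>
10. deliver 4→0:  nop
11. deliver 0→1:  <1:foll t1 s>
12. deliver 1→0:  nop
13. deliver 0→2:  <2:foll t1 s>
14. deliver 2→0:  nop
15. deliver 0→3:  <3:foll t1 ->
16. deliver 3→0:  nop
17. timeout(1):  <1:cand t2 s>
18. deliver 1→3:  <3:foll t2 ->
19. deliver 3→1:  nop
20. deliver 1→0:  <0:foll t2 s>
21. deliver 0→1:  <1:lead t2 s>
22. deliver 1→3:  nop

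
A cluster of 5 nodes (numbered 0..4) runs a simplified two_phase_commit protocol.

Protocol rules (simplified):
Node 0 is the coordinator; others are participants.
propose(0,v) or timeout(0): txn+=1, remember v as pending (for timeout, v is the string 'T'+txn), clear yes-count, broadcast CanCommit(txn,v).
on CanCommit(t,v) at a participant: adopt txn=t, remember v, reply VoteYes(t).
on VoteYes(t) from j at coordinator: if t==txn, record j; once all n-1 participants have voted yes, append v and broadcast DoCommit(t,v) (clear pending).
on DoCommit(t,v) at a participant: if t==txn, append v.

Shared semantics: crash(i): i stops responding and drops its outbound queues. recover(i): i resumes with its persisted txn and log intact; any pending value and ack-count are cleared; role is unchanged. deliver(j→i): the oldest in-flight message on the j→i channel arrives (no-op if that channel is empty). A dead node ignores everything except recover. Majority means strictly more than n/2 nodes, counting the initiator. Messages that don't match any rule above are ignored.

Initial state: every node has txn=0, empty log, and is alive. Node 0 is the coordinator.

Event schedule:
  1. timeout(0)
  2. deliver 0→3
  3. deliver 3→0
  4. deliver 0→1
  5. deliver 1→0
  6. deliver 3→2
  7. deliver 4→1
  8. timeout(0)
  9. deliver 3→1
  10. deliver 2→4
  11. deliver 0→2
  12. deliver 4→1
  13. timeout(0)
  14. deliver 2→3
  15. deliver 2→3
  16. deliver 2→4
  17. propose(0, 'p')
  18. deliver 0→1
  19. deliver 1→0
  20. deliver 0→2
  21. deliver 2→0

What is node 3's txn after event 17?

after 1 — timeout(0): n0:coor/t1/[-]
after 2 — deliver 0→3: n3:part/t1/[-]
after 3 — deliver 3→0: ·
after 4 — deliver 0→1: n1:part/t1/[-]
after 5 — deliver 1→0: ·
after 6 — deliver 3→2: ·
after 7 — deliver 4→1: ·
after 8 — timeout(0): n0:coor/t2/[-]
after 9 — deliver 3→1: ·
after 10 — deliver 2→4: ·
after 11 — deliver 0→2: n2:part/t1/[-]
after 12 — deliver 4→1: ·
after 13 — timeout(0): n0:coor/t3/[-]
after 14 — deliver 2→3: ·
after 15 — deliver 2→3: ·
after 16 — deliver 2→4: ·
after 17 — propose(0,'p'): n0:coor/t4/[-]

1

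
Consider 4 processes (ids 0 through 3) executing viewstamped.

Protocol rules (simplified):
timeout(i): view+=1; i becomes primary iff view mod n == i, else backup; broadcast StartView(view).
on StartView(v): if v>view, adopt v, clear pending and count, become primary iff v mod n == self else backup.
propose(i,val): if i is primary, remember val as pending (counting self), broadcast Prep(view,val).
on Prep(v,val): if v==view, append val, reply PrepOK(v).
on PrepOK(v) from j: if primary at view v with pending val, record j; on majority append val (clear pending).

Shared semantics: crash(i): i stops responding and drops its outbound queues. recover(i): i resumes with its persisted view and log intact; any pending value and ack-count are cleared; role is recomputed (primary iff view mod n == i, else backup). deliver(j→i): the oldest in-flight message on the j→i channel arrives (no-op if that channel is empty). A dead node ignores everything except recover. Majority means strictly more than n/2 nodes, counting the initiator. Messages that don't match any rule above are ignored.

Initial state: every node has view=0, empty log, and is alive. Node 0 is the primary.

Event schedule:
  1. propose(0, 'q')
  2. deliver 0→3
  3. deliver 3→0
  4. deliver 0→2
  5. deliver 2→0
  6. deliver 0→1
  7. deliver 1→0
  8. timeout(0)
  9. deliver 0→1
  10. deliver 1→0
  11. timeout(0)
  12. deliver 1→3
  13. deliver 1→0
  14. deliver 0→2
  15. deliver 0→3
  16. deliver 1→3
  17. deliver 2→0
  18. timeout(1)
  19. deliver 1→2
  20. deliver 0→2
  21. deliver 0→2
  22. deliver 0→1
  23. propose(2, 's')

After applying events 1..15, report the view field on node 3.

step 1 propose(0,'q'): —
step 2 deliver 0→3: 3={back,v=0,log=q}
step 3 deliver 3→0: —
step 4 deliver 0→2: 2={back,v=0,log=q}
step 5 deliver 2→0: 0={prim,v=0,log=q}
step 6 deliver 0→1: 1={back,v=0,log=q}
step 7 deliver 1→0: —
step 8 timeout(0): 0={back,v=1,log=q}
step 9 deliver 0→1: 1={prim,v=1,log=q}
step 10 deliver 1→0: —
step 11 timeout(0): 0={back,v=2,log=q}
step 12 deliver 1→3: —
step 13 deliver 1→0: —
step 14 deliver 0→2: 2={back,v=1,log=q}
step 15 deliver 0→3: 3={back,v=1,log=q}

1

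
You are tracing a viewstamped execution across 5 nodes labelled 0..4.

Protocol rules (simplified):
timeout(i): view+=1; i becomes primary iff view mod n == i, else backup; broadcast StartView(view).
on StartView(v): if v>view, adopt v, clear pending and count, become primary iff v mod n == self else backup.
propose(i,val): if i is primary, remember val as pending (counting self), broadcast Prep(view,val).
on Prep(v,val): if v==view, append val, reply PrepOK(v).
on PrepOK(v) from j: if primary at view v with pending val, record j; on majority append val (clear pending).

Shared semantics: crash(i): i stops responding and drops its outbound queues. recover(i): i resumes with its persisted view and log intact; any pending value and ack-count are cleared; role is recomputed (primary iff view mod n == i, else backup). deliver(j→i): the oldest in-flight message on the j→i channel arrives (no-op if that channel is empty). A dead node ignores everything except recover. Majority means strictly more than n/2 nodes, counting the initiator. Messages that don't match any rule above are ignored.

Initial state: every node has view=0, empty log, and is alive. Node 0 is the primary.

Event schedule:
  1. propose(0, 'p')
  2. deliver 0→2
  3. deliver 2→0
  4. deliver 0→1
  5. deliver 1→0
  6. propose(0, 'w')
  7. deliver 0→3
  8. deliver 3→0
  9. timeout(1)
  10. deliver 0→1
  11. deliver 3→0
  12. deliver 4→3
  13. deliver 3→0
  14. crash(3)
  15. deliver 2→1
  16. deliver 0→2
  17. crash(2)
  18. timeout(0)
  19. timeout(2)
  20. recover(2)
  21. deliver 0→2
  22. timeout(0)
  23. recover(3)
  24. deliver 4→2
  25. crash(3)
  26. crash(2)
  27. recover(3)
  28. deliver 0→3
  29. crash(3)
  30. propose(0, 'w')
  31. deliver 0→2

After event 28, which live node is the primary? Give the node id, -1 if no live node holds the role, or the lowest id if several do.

e1 propose(0,'p'): ·
e2 deliver 0→2: 2[back,v=0,p]
e3 deliver 2→0: ·
e4 deliver 0→1: 1[back,v=0,p]
e5 deliver 1→0: 0[prim,v=0,p]
e6 propose(0,'w'): ·
e7 deliver 0→3: 3[back,v=0,p]
e8 deliver 3→0: ·
e9 timeout(1): 1[prim,v=1,p]
e10 deliver 0→1: ·
e11 deliver 3→0: ·
e12 deliver 4→3: ·
e13 deliver 3→0: ·
e14 crash(3): 3[✗back,v=0,p]
e15 deliver 2→1: ·
e16 deliver 0→2: 2[back,v=0,p,w]
e17 crash(2): 2[✗back,v=0,p,w]
e18 timeout(0): 0[back,v=1,p]
e19 timeout(2): ·
e20 recover(2): 2[back,v=0,p,w]
e21 deliver 0→2: 2[back,v=1,p,w]
e22 timeout(0): 0[back,v=2,p]
e23 recover(3): 3[back,v=0,p]
e24 deliver 4→2: ·
e25 crash(3): 3[✗back,v=0,p]
e26 crash(2): 2[✗back,v=1,p,w]
e27 recover(3): 3[back,v=0,p]
e28 deliver 0→3: 3[back,v=0,p,w]

1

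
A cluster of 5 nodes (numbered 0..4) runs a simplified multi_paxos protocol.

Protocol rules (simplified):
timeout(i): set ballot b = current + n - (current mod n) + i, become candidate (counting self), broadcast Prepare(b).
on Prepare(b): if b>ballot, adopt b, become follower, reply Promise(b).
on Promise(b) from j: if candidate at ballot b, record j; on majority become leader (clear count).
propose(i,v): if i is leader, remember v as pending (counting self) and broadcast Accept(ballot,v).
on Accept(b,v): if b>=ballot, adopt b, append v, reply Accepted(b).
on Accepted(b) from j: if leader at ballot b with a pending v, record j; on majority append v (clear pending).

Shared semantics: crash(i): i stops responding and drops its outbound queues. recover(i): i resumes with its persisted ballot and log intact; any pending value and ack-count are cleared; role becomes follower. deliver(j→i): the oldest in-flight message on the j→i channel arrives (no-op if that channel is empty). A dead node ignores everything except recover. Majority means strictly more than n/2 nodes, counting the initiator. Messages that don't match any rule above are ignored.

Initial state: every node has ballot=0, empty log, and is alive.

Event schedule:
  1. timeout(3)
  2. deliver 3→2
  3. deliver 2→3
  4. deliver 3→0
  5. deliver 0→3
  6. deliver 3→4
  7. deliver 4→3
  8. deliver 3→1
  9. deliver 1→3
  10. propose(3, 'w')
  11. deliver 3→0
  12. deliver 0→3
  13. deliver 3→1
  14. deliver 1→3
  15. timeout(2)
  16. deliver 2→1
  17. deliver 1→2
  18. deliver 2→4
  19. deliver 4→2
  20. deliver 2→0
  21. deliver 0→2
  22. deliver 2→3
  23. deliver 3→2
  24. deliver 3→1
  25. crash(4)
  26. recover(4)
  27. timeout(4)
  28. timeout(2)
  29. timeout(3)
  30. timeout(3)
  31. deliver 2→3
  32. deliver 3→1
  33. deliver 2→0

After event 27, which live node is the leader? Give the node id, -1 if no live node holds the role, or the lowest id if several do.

2

step 1 timeout(3): 3={cand,b=8,log=-}
step 2 deliver 3→2: 2={foll,b=8,log=-}
step 3 deliver 2→3: —
step 4 deliver 3→0: 0={foll,b=8,log=-}
step 5 deliver 0→3: 3={lead,b=8,log=-}
step 6 deliver 3→4: 4={foll,b=8,log=-}
step 7 deliver 4→3: —
step 8 deliver 3→1: 1={foll,b=8,log=-}
step 9 deliver 1→3: —
step 10 propose(3,'w'): —
step 11 deliver 3→0: 0={foll,b=8,log=w}
step 12 deliver 0→3: —
step 13 deliver 3→1: 1={foll,b=8,log=w}
step 14 deliver 1→3: 3={lead,b=8,log=w}
step 15 timeout(2): 2={cand,b=12,log=-}
step 16 deliver 2→1: 1={foll,b=12,log=w}
step 17 deliver 1→2: —
step 18 deliver 2→4: 4={foll,b=12,log=-}
step 19 deliver 4→2: 2={lead,b=12,log=-}
step 20 deliver 2→0: 0={foll,b=12,log=w}
step 21 deliver 0→2: —
step 22 deliver 2→3: 3={foll,b=12,log=w}
step 23 deliver 3→2: —
step 24 deliver 3→1: —
step 25 crash(4): 4={✗foll,b=12,log=-}
step 26 recover(4): 4={foll,b=12,log=-}
step 27 timeout(4): 4={cand,b=19,log=-}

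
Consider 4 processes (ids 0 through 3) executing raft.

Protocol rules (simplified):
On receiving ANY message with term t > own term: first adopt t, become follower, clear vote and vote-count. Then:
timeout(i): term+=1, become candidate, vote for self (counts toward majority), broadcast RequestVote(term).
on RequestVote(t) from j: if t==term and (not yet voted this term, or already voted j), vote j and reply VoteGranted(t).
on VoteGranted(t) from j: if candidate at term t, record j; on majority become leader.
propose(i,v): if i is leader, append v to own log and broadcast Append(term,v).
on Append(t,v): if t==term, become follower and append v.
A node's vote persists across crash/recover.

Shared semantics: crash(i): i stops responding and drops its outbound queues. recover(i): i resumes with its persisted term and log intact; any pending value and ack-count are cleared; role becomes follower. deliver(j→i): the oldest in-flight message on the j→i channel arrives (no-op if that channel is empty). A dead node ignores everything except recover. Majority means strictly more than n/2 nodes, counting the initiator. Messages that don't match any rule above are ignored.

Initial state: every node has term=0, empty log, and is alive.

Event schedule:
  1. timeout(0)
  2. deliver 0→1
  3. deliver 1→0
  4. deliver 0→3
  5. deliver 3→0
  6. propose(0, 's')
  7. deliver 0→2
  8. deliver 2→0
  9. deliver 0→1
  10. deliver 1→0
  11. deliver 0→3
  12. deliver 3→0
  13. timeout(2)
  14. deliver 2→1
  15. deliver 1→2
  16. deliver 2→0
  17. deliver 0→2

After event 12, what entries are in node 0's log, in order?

s

[1] timeout(0) → N0(cand t1 [-])
[2] deliver 0→1 → N1(foll t1 [-])
[3] deliver 1→0 → ∅
[4] deliver 0→3 → N3(foll t1 [-])
[5] deliver 3→0 → N0(lead t1 [-])
[6] propose(0,'s') → N0(lead t1 [s])
[7] deliver 0→2 → N2(foll t1 [-])
[8] deliver 2→0 → ∅
[9] deliver 0→1 → N1(foll t1 [s])
[10] deliver 1→0 → ∅
[11] deliver 0→3 → N3(foll t1 [s])
[12] deliver 3→0 → ∅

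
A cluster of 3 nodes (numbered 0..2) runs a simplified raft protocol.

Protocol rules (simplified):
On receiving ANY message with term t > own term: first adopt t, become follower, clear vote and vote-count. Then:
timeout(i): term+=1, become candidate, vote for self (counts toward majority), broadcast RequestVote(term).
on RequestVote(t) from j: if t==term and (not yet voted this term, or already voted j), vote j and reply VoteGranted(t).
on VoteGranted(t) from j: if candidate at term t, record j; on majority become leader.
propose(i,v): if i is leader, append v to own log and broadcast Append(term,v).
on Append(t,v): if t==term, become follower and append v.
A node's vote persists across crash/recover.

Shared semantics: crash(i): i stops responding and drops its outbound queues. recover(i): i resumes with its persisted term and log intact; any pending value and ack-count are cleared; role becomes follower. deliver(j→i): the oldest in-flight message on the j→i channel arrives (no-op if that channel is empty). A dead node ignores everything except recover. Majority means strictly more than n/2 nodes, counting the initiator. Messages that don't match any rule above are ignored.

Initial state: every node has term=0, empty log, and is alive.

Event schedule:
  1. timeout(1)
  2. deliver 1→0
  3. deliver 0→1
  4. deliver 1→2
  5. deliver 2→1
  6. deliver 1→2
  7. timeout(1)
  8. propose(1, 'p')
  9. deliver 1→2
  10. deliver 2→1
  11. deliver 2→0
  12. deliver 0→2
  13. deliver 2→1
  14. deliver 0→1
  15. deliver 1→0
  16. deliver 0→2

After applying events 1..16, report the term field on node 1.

2

after 1 — timeout(1): n1:cand/t1/[-]
after 2 — deliver 1→0: n0:foll/t1/[-]
after 3 — deliver 0→1: n1:lead/t1/[-]
after 4 — deliver 1→2: n2:foll/t1/[-]
after 5 — deliver 2→1: ·
after 6 — deliver 1→2: ·
after 7 — timeout(1): n1:cand/t2/[-]
after 8 — propose(1,'p'): ·
after 9 — deliver 1→2: n2:foll/t2/[-]
after 10 — deliver 2→1: n1:lead/t2/[-]
after 11 — deliver 2→0: ·
after 12 — deliver 0→2: ·
after 13 — deliver 2→1: ·
after 14 — deliver 0→1: ·
after 15 — deliver 1→0: n0:foll/t2/[-]
after 16 — deliver 0→2: ·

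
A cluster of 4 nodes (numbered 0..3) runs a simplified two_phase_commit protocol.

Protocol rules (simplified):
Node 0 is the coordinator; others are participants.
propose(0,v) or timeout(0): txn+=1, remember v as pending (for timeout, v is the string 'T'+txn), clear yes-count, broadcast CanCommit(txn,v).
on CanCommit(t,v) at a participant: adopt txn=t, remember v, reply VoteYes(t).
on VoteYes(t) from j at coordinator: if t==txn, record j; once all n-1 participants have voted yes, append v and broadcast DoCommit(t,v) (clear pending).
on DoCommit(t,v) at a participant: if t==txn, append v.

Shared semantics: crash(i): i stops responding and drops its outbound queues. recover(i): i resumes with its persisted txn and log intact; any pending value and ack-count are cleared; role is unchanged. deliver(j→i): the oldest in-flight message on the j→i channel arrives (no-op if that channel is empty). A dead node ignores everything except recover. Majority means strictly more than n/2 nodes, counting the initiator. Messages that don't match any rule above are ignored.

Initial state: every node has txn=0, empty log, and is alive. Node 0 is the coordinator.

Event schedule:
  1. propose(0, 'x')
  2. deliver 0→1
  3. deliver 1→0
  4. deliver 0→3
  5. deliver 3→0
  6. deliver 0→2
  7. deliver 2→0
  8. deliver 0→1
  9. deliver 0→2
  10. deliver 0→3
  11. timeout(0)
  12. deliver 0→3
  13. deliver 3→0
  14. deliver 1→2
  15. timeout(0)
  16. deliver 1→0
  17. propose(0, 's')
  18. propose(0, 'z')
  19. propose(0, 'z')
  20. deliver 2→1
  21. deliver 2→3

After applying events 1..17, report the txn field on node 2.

e1 propose(0,'x'): 0[coor,t=1,-]
e2 deliver 0→1: 1[part,t=1,-]
e3 deliver 1→0: ·
e4 deliver 0→3: 3[part,t=1,-]
e5 deliver 3→0: ·
e6 deliver 0→2: 2[part,t=1,-]
e7 deliver 2→0: 0[coor,t=1,x]
e8 deliver 0→1: 1[part,t=1,x]
e9 deliver 0→2: 2[part,t=1,x]
e10 deliver 0→3: 3[part,t=1,x]
e11 timeout(0): 0[coor,t=2,x]
e12 deliver 0→3: 3[part,t=2,x]
e13 deliver 3→0: ·
e14 deliver 1→2: ·
e15 timeout(0): 0[coor,t=3,x]
e16 deliver 1→0: ·
e17 propose(0,'s'): 0[coor,t=4,x]

1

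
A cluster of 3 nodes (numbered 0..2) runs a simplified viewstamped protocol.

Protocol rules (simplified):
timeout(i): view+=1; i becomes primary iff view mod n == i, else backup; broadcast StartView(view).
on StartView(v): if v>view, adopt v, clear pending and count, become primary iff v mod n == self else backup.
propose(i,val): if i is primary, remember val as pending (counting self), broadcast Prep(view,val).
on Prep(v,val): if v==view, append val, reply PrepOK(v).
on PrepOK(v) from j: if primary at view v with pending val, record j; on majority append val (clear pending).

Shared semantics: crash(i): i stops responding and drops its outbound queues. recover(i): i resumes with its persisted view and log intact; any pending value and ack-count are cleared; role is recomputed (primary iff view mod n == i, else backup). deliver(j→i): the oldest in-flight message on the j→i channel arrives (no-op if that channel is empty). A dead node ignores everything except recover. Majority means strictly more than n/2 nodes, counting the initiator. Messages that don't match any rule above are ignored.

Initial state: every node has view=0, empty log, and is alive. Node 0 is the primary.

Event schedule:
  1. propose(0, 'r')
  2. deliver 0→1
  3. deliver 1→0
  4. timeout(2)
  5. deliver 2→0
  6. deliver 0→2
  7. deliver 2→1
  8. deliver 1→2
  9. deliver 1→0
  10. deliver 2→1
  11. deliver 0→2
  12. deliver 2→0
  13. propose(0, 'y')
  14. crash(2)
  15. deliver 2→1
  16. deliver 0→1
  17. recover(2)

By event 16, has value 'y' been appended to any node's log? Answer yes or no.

e1 propose(0,'r'): ·
e2 deliver 0→1: 1[back,v=0,r]
e3 deliver 1→0: 0[prim,v=0,r]
e4 timeout(2): 2[back,v=1,-]
e5 deliver 2→0: 0[back,v=1,r]
e6 deliver 0→2: ·
e7 deliver 2→1: 1[prim,v=1,r]
e8 deliver 1→2: ·
e9 deliver 1→0: ·
e10 deliver 2→1: ·
e11 deliver 0→2: ·
e12 deliver 2→0: ·
e13 propose(0,'y'): ·
e14 crash(2): 2[✗back,v=1,-]
e15 deliver 2→1: ·
e16 deliver 0→1: ·

no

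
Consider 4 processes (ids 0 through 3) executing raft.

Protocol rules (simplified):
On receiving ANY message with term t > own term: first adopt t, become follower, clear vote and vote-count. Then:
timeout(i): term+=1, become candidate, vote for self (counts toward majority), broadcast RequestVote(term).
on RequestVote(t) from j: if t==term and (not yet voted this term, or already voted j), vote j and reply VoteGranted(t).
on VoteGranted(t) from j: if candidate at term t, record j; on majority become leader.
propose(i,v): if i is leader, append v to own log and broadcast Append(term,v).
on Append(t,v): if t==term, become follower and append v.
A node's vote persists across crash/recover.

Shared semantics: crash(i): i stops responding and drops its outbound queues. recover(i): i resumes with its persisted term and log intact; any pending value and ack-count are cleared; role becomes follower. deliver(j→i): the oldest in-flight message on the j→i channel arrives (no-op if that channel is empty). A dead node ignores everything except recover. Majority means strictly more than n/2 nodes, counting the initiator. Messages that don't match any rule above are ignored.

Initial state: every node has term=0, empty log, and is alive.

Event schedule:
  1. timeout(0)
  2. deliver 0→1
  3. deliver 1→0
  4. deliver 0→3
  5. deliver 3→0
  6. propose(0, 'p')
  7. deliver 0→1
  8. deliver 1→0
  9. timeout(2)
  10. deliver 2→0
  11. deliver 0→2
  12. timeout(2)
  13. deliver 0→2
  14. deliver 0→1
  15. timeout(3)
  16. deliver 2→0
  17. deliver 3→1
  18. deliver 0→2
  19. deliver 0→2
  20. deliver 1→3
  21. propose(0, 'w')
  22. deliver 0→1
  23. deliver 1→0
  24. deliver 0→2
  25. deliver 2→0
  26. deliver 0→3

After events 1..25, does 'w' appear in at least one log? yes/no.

after 1 — timeout(0): n0:cand/t1/[-]
after 2 — deliver 0→1: n1:foll/t1/[-]
after 3 — deliver 1→0: ·
after 4 — deliver 0→3: n3:foll/t1/[-]
after 5 — deliver 3→0: n0:lead/t1/[-]
after 6 — propose(0,'p'): n0:lead/t1/[p]
after 7 — deliver 0→1: n1:foll/t1/[p]
after 8 — deliver 1→0: ·
after 9 — timeout(2): n2:cand/t1/[-]
after 10 — deliver 2→0: ·
after 11 — deliver 0→2: ·
after 12 — timeout(2): n2:cand/t2/[-]
after 13 — deliver 0→2: ·
after 14 — deliver 0→1: ·
after 15 — timeout(3): n3:cand/t2/[-]
after 16 — deliver 2→0: n0:foll/t2/[p]
after 17 — deliver 3→1: n1:foll/t2/[p]
after 18 — deliver 0→2: ·
after 19 — deliver 0→2: ·
after 20 — deliver 1→3: ·
after 21 — propose(0,'w'): ·
after 22 — deliver 0→1: ·
after 23 — deliver 1→0: ·
after 24 — deliver 0→2: ·
after 25 — deliver 2→0: ·

no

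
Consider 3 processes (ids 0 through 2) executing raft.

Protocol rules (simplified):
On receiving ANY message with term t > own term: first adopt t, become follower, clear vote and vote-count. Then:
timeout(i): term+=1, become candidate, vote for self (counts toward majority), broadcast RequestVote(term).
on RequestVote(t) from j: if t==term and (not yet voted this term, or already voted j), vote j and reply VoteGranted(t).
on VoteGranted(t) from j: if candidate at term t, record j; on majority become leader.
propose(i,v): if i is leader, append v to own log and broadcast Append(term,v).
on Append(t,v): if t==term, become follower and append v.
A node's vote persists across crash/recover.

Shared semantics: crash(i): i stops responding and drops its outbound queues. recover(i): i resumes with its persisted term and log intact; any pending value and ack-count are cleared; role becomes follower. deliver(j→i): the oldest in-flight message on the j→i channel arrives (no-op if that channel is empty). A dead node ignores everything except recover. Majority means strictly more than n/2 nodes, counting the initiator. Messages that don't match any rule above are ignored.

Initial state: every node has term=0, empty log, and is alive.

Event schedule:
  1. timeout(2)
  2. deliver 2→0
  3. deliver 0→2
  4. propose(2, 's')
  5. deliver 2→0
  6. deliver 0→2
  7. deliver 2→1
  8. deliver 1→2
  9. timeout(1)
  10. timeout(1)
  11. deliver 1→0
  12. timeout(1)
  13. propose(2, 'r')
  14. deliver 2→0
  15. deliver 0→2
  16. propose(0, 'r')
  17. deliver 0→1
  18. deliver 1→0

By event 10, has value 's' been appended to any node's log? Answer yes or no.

yes

after 1 — timeout(2): n2:cand/t1/[-]
after 2 — deliver 2→0: n0:foll/t1/[-]
after 3 — deliver 0→2: n2:lead/t1/[-]
after 4 — propose(2,'s'): n2:lead/t1/[s]
after 5 — deliver 2→0: n0:foll/t1/[s]
after 6 — deliver 0→2: ·
after 7 — deliver 2→1: n1:foll/t1/[-]
after 8 — deliver 1→2: ·
after 9 — timeout(1): n1:cand/t2/[-]
after 10 — timeout(1): n1:cand/t3/[-]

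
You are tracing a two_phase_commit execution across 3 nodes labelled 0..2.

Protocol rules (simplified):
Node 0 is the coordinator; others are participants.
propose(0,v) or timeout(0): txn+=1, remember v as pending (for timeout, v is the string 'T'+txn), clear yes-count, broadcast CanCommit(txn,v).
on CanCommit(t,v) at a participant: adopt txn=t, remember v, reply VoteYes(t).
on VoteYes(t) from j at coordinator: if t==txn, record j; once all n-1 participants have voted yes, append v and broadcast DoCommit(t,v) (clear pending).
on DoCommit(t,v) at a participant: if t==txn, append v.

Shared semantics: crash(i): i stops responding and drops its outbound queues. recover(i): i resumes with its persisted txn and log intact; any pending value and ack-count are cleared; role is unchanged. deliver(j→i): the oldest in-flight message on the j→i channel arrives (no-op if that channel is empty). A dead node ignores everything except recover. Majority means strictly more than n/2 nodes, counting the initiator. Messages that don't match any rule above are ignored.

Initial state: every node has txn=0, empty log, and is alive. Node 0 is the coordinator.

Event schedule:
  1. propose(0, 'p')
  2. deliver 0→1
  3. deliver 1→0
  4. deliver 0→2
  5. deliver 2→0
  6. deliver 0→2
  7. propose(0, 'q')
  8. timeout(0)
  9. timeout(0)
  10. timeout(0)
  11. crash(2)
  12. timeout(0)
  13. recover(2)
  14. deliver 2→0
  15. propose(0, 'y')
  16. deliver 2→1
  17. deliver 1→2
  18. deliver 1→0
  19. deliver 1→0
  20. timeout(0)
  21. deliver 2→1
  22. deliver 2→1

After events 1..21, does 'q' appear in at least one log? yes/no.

after 1 — propose(0,'p'): n0:coor/t1/[-]
after 2 — deliver 0→1: n1:part/t1/[-]
after 3 — deliver 1→0: ·
after 4 — deliver 0→2: n2:part/t1/[-]
after 5 — deliver 2→0: n0:coor/t1/[p]
after 6 — deliver 0→2: n2:part/t1/[p]
after 7 — propose(0,'q'): n0:coor/t2/[p]
after 8 — timeout(0): n0:coor/t3/[p]
after 9 — timeout(0): n0:coor/t4/[p]
after 10 — timeout(0): n0:coor/t5/[p]
after 11 — crash(2): n2:✗part/t1/[p]
after 12 — timeout(0): n0:coor/t6/[p]
after 13 — recover(2): n2:part/t1/[p]
after 14 — deliver 2→0: ·
after 15 — propose(0,'y'): n0:coor/t7/[p]
after 16 — deliver 2→1: ·
after 17 — deliver 1→2: ·
after 18 — deliver 1→0: ·
after 19 — deliver 1→0: ·
after 20 — timeout(0): n0:coor/t8/[p]
after 21 — deliver 2→1: ·

no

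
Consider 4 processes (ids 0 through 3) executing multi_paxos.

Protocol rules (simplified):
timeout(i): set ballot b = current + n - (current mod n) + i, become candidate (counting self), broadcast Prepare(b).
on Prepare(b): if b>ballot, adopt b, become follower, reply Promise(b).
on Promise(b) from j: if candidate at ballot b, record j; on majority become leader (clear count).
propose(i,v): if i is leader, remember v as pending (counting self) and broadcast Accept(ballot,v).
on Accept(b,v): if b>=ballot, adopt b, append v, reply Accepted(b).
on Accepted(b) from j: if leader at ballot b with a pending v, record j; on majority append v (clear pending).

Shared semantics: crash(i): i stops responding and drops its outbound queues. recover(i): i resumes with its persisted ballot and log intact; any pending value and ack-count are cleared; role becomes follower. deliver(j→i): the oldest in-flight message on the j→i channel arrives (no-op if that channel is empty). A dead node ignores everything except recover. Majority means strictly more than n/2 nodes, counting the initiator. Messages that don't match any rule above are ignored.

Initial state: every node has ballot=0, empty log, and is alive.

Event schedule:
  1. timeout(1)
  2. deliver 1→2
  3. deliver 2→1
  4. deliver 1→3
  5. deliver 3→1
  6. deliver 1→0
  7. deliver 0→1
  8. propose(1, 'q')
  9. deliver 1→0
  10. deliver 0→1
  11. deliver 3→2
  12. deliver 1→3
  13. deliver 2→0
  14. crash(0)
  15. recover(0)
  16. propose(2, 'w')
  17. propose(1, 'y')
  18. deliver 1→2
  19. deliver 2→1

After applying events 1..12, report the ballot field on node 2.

5

after 1 — timeout(1): n1:cand/b5/[-]
after 2 — deliver 1→2: n2:foll/b5/[-]
after 3 — deliver 2→1: ·
after 4 — deliver 1→3: n3:foll/b5/[-]
after 5 — deliver 3→1: n1:lead/b5/[-]
after 6 — deliver 1→0: n0:foll/b5/[-]
after 7 — deliver 0→1: ·
after 8 — propose(1,'q'): ·
after 9 — deliver 1→0: n0:foll/b5/[q]
after 10 — deliver 0→1: ·
after 11 — deliver 3→2: ·
after 12 — deliver 1→3: n3:foll/b5/[q]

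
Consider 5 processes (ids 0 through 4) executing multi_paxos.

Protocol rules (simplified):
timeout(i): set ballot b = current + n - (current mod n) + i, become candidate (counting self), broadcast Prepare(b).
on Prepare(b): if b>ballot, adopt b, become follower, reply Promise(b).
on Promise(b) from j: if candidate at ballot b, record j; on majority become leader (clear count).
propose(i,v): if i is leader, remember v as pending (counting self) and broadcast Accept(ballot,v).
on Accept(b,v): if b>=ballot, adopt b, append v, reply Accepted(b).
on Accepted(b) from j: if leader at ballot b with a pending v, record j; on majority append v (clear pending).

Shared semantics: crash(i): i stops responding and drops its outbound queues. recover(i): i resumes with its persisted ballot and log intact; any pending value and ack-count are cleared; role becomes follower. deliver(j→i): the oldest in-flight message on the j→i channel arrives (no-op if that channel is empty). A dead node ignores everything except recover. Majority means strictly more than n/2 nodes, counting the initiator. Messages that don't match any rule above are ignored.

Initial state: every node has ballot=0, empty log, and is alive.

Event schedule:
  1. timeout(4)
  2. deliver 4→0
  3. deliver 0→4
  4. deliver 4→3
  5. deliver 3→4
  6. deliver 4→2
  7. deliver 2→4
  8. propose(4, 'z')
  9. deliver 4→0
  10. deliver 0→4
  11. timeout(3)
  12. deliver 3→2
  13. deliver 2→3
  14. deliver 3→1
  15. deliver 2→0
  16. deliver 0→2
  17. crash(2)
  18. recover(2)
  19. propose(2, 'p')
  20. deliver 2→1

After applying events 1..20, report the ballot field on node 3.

13

e1 timeout(4): 4[cand,b=9,-]
e2 deliver 4→0: 0[foll,b=9,-]
e3 deliver 0→4: ·
e4 deliver 4→3: 3[foll,b=9,-]
e5 deliver 3→4: 4[lead,b=9,-]
e6 deliver 4→2: 2[foll,b=9,-]
e7 deliver 2→4: ·
e8 propose(4,'z'): ·
e9 deliver 4→0: 0[foll,b=9,z]
e10 deliver 0→4: ·
e11 timeout(3): 3[cand,b=13,-]
e12 deliver 3→2: 2[foll,b=13,-]
e13 deliver 2→3: ·
e14 deliver 3→1: 1[foll,b=13,-]
e15 deliver 2→0: ·
e16 deliver 0→2: ·
e17 crash(2): 2[✗foll,b=13,-]
e18 recover(2): 2[foll,b=13,-]
e19 propose(2,'p'): ·
e20 deliver 2→1: ·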